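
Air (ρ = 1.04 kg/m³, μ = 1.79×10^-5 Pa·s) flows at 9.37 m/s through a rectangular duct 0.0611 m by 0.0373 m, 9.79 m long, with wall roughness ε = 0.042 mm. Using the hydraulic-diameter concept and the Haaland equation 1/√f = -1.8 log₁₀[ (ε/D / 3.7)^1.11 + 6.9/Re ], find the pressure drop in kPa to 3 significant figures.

ΔP ≈ 0.253 kPa

Hydraulic diameter D_h = 4A/P = 4·(0.0611·0.0373)/(2·(0.0611+0.0373)) = 0.009116/0.1968 = 0.04632 m.
Re = ρVD_h/μ = 1.04·9.37·0.04632/1.79e-05 = 2.522e+04.
ε/D_h = 4.2e-05/0.04632 = 0.000907; Haaland gives 1/√f = -1.8 log₁₀[9.82e-05+0.000274] = 6.173, so f = 0.02624.
ΔP = f(L/D_h)(ρV²/2) = 0.02624·9.79/0.04632·45.65 = 253.2 Pa.
ΔP = 0.253 kPa.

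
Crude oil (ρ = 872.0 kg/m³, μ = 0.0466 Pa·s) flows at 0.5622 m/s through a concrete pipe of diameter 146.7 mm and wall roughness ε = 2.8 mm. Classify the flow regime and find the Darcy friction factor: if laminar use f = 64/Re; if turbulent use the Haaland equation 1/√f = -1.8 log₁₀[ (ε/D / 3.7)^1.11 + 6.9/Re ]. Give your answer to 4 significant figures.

f ≈ 0.04147

Re = ρVD/μ = 872·0.5622·0.1467/0.0466 = 1543.
Re < 2300 → laminar, so f = 64/Re = 0.04147 (roughness is irrelevant in laminar flow).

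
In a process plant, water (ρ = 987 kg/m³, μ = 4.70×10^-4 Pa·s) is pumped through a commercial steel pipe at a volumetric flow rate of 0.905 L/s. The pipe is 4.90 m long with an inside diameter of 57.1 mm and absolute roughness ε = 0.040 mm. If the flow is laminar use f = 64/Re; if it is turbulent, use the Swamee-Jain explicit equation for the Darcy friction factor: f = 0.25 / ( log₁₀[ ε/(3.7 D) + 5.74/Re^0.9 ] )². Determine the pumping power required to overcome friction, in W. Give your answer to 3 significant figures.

Q = 0.905 L/s = 0.905/1000 = 0.000905 m³/s.
Cross-sectional area A = πD²/4 = π(0.0571)²/4 = 0.002561 m²; mean velocity V = Q/A = 0.000905/0.002561 = 0.3534 m/s.
Reynolds number Re = ρVD/μ = 987 · 0.3534 · 0.0571 / 0.00047 = 4.238e+04.
Re > 4000 → turbulent. Relative roughness ε/D = 4e-05/0.0571 = 0.000701. Swamee-Jain: f = 0.25/(log₁₀[0.000701/3.7 + 5.74/4.238e+04^0.9])² = 0.25/(log₁₀[0.000189 + 0.000393])² = 0.25/(-3.235)² = 0.02389.
Darcy-Weisbach: ΔP = f(L/D)(ρV²/2) = 0.02389·(4.9/0.0571)·(987·0.3534²/2) = 0.02389·85.81·61.64 = 126.4 Pa.
Pumping power P = QΔP = 0.000905·126.4 = 0.1144 W = 0.114 W.

P ≈ 0.114 W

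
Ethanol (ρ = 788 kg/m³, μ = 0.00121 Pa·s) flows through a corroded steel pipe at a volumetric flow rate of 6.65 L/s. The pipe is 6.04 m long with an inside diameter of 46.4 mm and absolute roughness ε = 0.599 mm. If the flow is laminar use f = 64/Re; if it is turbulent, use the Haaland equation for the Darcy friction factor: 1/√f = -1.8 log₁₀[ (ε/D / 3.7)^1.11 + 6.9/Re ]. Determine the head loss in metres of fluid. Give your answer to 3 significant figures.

Q = 6.65 L/s = 6.65/1000 = 0.00665 m³/s.
Cross-sectional area A = πD²/4 = π(0.0464)²/4 = 0.001691 m²; mean velocity V = Q/A = 0.00665/0.001691 = 3.933 m/s.
Reynolds number Re = ρVD/μ = 788 · 3.933 · 0.0464 / 0.00121 = 1.188e+05.
Re > 4000 → turbulent. Relative roughness ε/D = 0.000599/0.0464 = 0.0129. Haaland: 1/√f = -1.8 log₁₀[(0.0129/3.7)^1.11 + 6.9/1.188e+05] = -1.8 log₁₀[0.00187 + 5.81e-05] = 4.886, so f = 0.04189.
Darcy-Weisbach: ΔP = f(L/D)(ρV²/2) = 0.04189·(6.04/0.0464)·(788·3.933²/2) = 0.04189·130.2·6094 = 3.323e+04 Pa.
Head loss h_f = ΔP/(ρg) = 3.323e+04/(788·9.81) = 4.30 m.

h_f ≈ 4.30 m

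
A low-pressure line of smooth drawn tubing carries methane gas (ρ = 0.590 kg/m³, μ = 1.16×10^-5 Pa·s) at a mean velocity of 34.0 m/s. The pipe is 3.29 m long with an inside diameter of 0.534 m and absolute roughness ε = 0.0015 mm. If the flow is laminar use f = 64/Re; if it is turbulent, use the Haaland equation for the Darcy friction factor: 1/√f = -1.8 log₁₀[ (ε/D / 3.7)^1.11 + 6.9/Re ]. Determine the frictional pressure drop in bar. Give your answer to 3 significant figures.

ΔP ≈ 2.48×10^-4 bar

Reynolds number Re = ρVD/μ = 0.59 · 34 · 0.534 / 1.16e-05 = 9.235e+05.
Re > 4000 → turbulent. Relative roughness ε/D = 1.5e-06/0.534 = 2.81e-06. Haaland: 1/√f = -1.8 log₁₀[(2.81e-06/3.7)^1.11 + 6.9/9.235e+05] = -1.8 log₁₀[1.61e-07 + 7.47e-06] = 9.211, so f = 0.01179.
Darcy-Weisbach: ΔP = f(L/D)(ρV²/2) = 0.01179·(3.29/0.534)·(0.59·34²/2) = 0.01179·6.161·341 = 24.76 Pa.
ΔP = 24.76 Pa = 2.48×10^-4 bar.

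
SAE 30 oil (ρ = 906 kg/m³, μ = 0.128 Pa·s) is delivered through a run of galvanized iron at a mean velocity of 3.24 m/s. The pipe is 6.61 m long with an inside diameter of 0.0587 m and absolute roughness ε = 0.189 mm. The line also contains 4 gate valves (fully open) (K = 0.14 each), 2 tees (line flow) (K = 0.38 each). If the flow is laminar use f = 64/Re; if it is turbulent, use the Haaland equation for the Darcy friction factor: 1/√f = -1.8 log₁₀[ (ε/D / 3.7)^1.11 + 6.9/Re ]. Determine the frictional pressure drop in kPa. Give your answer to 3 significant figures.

Reynolds number Re = ρVD/μ = 906 · 3.24 · 0.0587 / 0.128 = 1346.
Re < 2300 → laminar flow, so f = 64/Re = 64/1346 = 0.04754 (the turbulent correlation is not needed).
Total minor-loss coefficient ΣK = 4·0.14 + 2·0.38 = 1.32.
ΔP = [f·L/D + ΣK]·(ρV²/2) = [0.04754·6.61/0.0587 + 1.32]·(906·3.24²/2) = [5.354 + 1.32]·4755 = 3.174e+04 Pa.
ΔP = 3.174e+04 Pa = 31.7 kPa.

ΔP ≈ 31.7 kPa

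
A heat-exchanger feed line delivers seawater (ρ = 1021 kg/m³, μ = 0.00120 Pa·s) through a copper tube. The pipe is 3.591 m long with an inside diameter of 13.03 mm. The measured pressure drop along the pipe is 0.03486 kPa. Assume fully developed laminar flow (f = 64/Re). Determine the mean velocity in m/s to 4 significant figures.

For laminar flow, f = 64/Re with Re = ρVD/μ, so Darcy-Weisbach reduces to ΔP = 32μLV/D². Solving for V: V = ΔP·D²/(32μL) = 34.86·(0.01303)²/(32·0.0012·3.591) = 0.04292 m/s.
Check: Re = ρVD/μ = 1021·0.04292·0.01303/0.0012 = 475.8 < 2300, so the laminar assumption holds.

V ≈ 0.04292 m/s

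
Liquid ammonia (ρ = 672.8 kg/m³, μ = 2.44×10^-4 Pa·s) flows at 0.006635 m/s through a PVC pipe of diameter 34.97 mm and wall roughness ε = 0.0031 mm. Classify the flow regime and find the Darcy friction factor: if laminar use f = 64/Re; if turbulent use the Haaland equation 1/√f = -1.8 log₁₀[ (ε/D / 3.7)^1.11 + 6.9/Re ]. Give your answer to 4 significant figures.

f ≈ 0.1000

Re = ρVD/μ = 672.8·0.006635·0.03497/0.000244 = 639.8.
Re < 2300 → laminar, so f = 64/Re = 0.1 (roughness is irrelevant in laminar flow).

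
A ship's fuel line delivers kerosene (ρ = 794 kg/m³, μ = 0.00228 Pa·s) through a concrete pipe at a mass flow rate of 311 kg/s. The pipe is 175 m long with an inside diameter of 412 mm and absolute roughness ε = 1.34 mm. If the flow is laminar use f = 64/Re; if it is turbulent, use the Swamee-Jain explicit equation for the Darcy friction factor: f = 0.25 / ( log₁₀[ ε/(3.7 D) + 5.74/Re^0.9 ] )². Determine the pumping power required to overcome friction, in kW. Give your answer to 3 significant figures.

P ≈ 15.5 kW

A = πD²/4 = π(0.412)²/4 = 0.1333 m²; mean velocity V = ṁ/(ρA) = 311/(794 · 0.1333) = 2.938 m/s.
Reynolds number Re = ρVD/μ = 794 · 2.938 · 0.412 / 0.00228 = 4.215e+05.
Re > 4000 → turbulent. Relative roughness ε/D = 0.00134/0.412 = 0.00325. Swamee-Jain: f = 0.25/(log₁₀[0.00325/3.7 + 5.74/4.215e+05^0.9])² = 0.25/(log₁₀[0.000879 + 4.97e-05])² = 0.25/(-3.032)² = 0.02719.
Darcy-Weisbach: ΔP = f(L/D)(ρV²/2) = 0.02719·(175/0.412)·(794·2.938²/2) = 0.02719·424.8·3427 = 3.958e+04 Pa.
Q = ṁ/ρ = 311/794 = 0.3917 m³/s.
Pumping power P = QΔP = 0.3917·3.958e+04 = 15500 W = 15.5 kW.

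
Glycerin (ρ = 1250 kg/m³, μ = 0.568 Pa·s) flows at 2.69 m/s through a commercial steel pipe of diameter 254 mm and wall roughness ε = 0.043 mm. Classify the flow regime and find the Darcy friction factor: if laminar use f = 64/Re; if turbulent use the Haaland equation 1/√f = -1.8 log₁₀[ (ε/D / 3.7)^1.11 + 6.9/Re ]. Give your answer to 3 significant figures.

f ≈ 0.0426

Re = ρVD/μ = 1250·2.69·0.254/0.568 = 1504.
Re < 2300 → laminar, so f = 64/Re = 0.04256 (roughness is irrelevant in laminar flow).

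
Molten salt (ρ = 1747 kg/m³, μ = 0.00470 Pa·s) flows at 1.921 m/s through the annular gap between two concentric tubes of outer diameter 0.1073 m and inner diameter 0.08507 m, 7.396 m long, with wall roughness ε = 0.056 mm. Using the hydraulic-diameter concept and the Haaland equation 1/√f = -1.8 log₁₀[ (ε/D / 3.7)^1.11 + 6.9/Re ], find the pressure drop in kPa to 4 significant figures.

Hydraulic diameter D_h = 4A/P = D_o - D_i = 0.1073 - 0.08507 = 0.02223 m.
Re = ρVD_h/μ = 1747·1.921·0.02223/0.0047 = 1.587e+04.
ε/D_h = 5.6e-05/0.02223 = 0.00252; Haaland gives 1/√f = -1.8 log₁₀[0.000305+0.000435] = 5.635, so f = 0.03149.
ΔP = f(L/D_h)(ρV²/2) = 0.03149·7.396/0.02223·3223 = 3.377e+04 Pa.
ΔP = 33.77 kPa.

ΔP ≈ 33.77 kPa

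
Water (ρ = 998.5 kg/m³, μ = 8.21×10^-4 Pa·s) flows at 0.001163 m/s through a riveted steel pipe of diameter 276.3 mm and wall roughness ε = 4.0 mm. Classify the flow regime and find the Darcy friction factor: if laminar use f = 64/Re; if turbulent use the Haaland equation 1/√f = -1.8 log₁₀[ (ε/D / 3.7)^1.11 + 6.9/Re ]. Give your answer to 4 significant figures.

Re = ρVD/μ = 998.5·0.001163·0.2763/0.000821 = 390.8.
Re < 2300 → laminar, so f = 64/Re = 0.1638 (roughness is irrelevant in laminar flow).

f ≈ 0.1638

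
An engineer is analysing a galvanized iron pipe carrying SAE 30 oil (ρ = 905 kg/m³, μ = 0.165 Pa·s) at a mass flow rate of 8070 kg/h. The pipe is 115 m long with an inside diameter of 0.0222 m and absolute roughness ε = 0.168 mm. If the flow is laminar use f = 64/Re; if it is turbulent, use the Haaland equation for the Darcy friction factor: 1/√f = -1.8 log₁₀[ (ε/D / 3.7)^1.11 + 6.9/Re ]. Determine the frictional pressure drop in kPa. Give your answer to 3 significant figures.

ΔP ≈ 7880 kPa

ṁ = 8070 kg/h = 8070/3600 = 2.242 kg/s.
A = πD²/4 = π(0.0222)²/4 = 0.0003871 m²; mean velocity V = ṁ/(ρA) = 2.242/(905 · 0.0003871) = 6.399 m/s.
Reynolds number Re = ρVD/μ = 905 · 6.399 · 0.0222 / 0.165 = 779.2.
Re < 2300 → laminar flow, so f = 64/Re = 64/779.2 = 0.08214 (the turbulent correlation is not needed).
Darcy-Weisbach: ΔP = f(L/D)(ρV²/2) = 0.08214·(115/0.0222)·(905·6.399²/2) = 0.08214·5180·1.853e+04 = 7.884e+06 Pa.
ΔP = 7.884e+06 Pa = 7880 kPa.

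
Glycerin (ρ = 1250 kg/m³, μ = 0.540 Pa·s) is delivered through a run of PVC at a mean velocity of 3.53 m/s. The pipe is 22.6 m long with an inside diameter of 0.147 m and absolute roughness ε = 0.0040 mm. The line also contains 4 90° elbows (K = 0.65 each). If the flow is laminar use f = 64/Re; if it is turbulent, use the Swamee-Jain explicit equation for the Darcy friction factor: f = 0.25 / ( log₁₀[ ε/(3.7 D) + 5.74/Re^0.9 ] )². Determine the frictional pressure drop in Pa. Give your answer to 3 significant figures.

ΔP ≈ 84000 Pa

Reynolds number Re = ρVD/μ = 1250 · 3.53 · 0.147 / 0.54 = 1201.
Re < 2300 → laminar flow, so f = 64/Re = 64/1201 = 0.05328 (the turbulent correlation is not needed).
Total minor-loss coefficient ΣK = 4·0.65 = 2.6.
ΔP = [f·L/D + ΣK]·(ρV²/2) = [0.05328·22.6/0.147 + 2.6]·(1250·3.53²/2) = [8.191 + 2.6]·7788 = 8.404e+04 Pa.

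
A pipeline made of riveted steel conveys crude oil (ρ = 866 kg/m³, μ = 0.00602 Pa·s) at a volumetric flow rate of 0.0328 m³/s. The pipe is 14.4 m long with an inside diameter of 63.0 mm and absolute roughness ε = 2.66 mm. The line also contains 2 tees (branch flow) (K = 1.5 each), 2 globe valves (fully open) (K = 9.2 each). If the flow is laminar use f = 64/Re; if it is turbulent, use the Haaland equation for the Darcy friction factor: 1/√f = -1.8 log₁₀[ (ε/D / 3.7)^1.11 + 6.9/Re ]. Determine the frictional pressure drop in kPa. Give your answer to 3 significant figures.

Cross-sectional area A = πD²/4 = π(0.063)²/4 = 0.003117 m²; mean velocity V = Q/A = 0.0328/0.003117 = 10.52 m/s.
Reynolds number Re = ρVD/μ = 866 · 10.52 · 0.063 / 0.00602 = 9.536e+04.
Re > 4000 → turbulent. Relative roughness ε/D = 0.00266/0.063 = 0.0422. Haaland: 1/√f = -1.8 log₁₀[(0.0422/3.7)^1.11 + 6.9/9.536e+04] = -1.8 log₁₀[0.00698 + 7.24e-05] = 3.873, so f = 0.06665.
Total minor-loss coefficient ΣK = 2·1.5 + 2·9.2 = 21.4.
ΔP = [f·L/D + ΣK]·(ρV²/2) = [0.06665·14.4/0.063 + 21.4]·(866·10.52²/2) = [15.24 + 21.4]·4.794e+04 = 1.756e+06 Pa.
ΔP = 1.756e+06 Pa = 1760 kPa.

ΔP ≈ 1760 kPa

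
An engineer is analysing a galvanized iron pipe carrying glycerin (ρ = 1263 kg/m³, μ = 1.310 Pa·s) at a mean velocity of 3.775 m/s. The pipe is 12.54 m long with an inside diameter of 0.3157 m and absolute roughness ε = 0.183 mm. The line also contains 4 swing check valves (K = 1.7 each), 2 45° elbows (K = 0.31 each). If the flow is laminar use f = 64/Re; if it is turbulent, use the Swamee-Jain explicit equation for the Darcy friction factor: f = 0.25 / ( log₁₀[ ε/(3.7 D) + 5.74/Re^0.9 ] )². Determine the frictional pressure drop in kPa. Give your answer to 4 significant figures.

Reynolds number Re = ρVD/μ = 1263 · 3.775 · 0.3157 / 1.31 = 1149.
Re < 2300 → laminar flow, so f = 64/Re = 64/1149 = 0.0557 (the turbulent correlation is not needed).
Total minor-loss coefficient ΣK = 4·1.7 + 2·0.31 = 7.42.
ΔP = [f·L/D + ΣK]·(ρV²/2) = [0.0557·12.54/0.3157 + 7.42]·(1263·3.775²/2) = [2.212 + 7.42]·8999 = 8.669e+04 Pa.
ΔP = 8.669e+04 Pa = 86.69 kPa.

ΔP ≈ 86.69 kPa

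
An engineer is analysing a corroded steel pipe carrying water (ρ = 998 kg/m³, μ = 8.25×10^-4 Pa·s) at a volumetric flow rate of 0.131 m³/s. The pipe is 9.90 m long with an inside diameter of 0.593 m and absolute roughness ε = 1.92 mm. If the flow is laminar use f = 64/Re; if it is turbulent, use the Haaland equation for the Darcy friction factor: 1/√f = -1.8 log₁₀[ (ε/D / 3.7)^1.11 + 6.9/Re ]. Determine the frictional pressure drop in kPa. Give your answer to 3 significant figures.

ΔP ≈ 0.0508 kPa

Cross-sectional area A = πD²/4 = π(0.593)²/4 = 0.2762 m²; mean velocity V = Q/A = 0.131/0.2762 = 0.4743 m/s.
Reynolds number Re = ρVD/μ = 998 · 0.4743 · 0.593 / 0.000825 = 3.403e+05.
Re > 4000 → turbulent. Relative roughness ε/D = 0.00192/0.593 = 0.00324. Haaland: 1/√f = -1.8 log₁₀[(0.00324/3.7)^1.11 + 6.9/3.403e+05] = -1.8 log₁₀[0.000403 + 2.03e-05] = 6.071, so f = 0.02713.
Darcy-Weisbach: ΔP = f(L/D)(ρV²/2) = 0.02713·(9.9/0.593)·(998·0.4743²/2) = 0.02713·16.69·112.3 = 50.84 Pa.
ΔP = 50.84 Pa = 0.0508 kPa.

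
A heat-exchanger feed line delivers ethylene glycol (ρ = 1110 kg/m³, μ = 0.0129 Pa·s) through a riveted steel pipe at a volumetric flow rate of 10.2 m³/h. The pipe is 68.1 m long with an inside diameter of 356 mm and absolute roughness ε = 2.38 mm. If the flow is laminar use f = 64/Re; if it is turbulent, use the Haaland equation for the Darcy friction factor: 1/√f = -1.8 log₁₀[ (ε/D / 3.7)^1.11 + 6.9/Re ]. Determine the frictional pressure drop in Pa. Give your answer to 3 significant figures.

Q = 10.2 m³/h = 10.2/3600 = 0.002833 m³/s.
Cross-sectional area A = πD²/4 = π(0.356)²/4 = 0.09954 m²; mean velocity V = Q/A = 0.002833/0.09954 = 0.02846 m/s.
Reynolds number Re = ρVD/μ = 1110 · 0.02846 · 0.356 / 0.0129 = 871.9.
Re < 2300 → laminar flow, so f = 64/Re = 64/871.9 = 0.0734 (the turbulent correlation is not needed).
Darcy-Weisbach: ΔP = f(L/D)(ρV²/2) = 0.0734·(68.1/0.356)·(1110·0.02846²/2) = 0.0734·191.3·0.4497 = 6.314 Pa.

ΔP ≈ 6.31 Pa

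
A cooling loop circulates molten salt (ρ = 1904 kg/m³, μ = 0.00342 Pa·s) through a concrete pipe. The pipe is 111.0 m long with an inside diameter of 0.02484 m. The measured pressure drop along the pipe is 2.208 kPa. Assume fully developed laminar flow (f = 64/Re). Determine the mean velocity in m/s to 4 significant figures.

V ≈ 0.1122 m/s

For laminar flow, f = 64/Re with Re = ρVD/μ, so Darcy-Weisbach reduces to ΔP = 32μLV/D². Solving for V: V = ΔP·D²/(32μL) = 2208·(0.02484)²/(32·0.00342·111) = 0.1122 m/s.
Check: Re = ρVD/μ = 1904·0.1122·0.02484/0.00342 = 1551 < 2300, so the laminar assumption holds.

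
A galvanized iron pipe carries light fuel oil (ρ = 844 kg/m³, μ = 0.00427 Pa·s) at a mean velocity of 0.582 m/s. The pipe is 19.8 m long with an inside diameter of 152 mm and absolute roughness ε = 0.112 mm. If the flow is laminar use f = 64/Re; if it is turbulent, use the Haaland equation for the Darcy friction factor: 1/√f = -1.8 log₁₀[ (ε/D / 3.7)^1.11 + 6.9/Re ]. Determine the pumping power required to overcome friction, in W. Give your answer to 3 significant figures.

P ≈ 5.49 W

Reynolds number Re = ρVD/μ = 844 · 0.582 · 0.152 / 0.00427 = 1.749e+04.
Re > 4000 → turbulent. Relative roughness ε/D = 0.000112/0.152 = 0.000737. Haaland: 1/√f = -1.8 log₁₀[(0.000737/3.7)^1.11 + 6.9/1.749e+04] = -1.8 log₁₀[7.8e-05 + 0.000395] = 5.986, so f = 0.02791.
Darcy-Weisbach: ΔP = f(L/D)(ρV²/2) = 0.02791·(19.8/0.152)·(844·0.582²/2) = 0.02791·130.3·142.9 = 519.7 Pa.
Q = V·A = 0.582·0.01815 = 0.01056 m³/s.
Pumping power P = QΔP = 0.01056·519.7 = 5.488 W = 5.49 W.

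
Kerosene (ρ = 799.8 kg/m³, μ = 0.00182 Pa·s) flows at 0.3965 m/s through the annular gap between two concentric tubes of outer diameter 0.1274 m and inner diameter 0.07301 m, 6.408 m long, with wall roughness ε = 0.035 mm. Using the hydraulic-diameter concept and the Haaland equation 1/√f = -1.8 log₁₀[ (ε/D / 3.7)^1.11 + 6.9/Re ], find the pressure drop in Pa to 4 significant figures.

ΔP ≈ 238.0 Pa

Hydraulic diameter D_h = 4A/P = D_o - D_i = 0.1274 - 0.07301 = 0.05439 m.
Re = ρVD_h/μ = 799.8·0.3965·0.05439/0.00182 = 9477.
ε/D_h = 3.5e-05/0.05439 = 0.000644; Haaland gives 1/√f = -1.8 log₁₀[6.71e-05+0.000728] = 5.579, so f = 0.03213.
ΔP = f(L/D_h)(ρV²/2) = 0.03213·6.408/0.05439·62.87 = 238 Pa.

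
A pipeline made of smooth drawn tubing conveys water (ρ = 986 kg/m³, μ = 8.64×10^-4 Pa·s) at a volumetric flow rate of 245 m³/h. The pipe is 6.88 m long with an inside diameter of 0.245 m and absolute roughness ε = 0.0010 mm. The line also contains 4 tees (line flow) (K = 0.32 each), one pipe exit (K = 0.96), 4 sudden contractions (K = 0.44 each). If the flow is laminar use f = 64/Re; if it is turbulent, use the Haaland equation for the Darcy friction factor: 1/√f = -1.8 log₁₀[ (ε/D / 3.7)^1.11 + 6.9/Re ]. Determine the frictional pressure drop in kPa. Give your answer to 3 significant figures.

Q = 245 m³/h = 245/3600 = 0.06806 m³/s.
Cross-sectional area A = πD²/4 = π(0.245)²/4 = 0.04714 m²; mean velocity V = Q/A = 0.06806/0.04714 = 1.444 m/s.
Reynolds number Re = ρVD/μ = 986 · 1.444 · 0.245 / 0.000864 = 4.036e+05.
Re > 4000 → turbulent. Relative roughness ε/D = 1e-06/0.245 = 4.08e-06. Haaland: 1/√f = -1.8 log₁₀[(4.08e-06/3.7)^1.11 + 6.9/4.036e+05] = -1.8 log₁₀[2.44e-07 + 1.71e-05] = 8.57, so f = 0.01362.
Total minor-loss coefficient ΣK = 4·0.32 + 1·0.96 + 4·0.44 = 4.
ΔP = [f·L/D + ΣK]·(ρV²/2) = [0.01362·6.88/0.245 + 4]·(986·1.444²/2) = [0.3824 + 4]·1027 = 4502 Pa.
ΔP = 4502 Pa = 4.50 kPa.

ΔP ≈ 4.50 kPa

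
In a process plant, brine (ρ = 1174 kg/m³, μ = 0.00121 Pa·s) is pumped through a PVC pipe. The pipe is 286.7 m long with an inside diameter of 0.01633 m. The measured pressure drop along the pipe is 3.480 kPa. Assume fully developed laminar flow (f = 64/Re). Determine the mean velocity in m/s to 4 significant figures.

For laminar flow, f = 64/Re with Re = ρVD/μ, so Darcy-Weisbach reduces to ΔP = 32μLV/D². Solving for V: V = ΔP·D²/(32μL) = 3480·(0.01633)²/(32·0.00121·286.7) = 0.0836 m/s.
Check: Re = ρVD/μ = 1174·0.0836·0.01633/0.00121 = 1325 < 2300, so the laminar assumption holds.

V ≈ 0.08360 m/s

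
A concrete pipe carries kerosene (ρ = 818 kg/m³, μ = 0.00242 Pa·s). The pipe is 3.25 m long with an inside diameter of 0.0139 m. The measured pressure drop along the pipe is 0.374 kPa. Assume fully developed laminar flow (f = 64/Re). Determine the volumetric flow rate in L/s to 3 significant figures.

Q ≈ 0.0436 L/s

For laminar flow, f = 64/Re with Re = ρVD/μ, so Darcy-Weisbach reduces to ΔP = 32μLV/D². Solving for V: V = ΔP·D²/(32μL) = 374·(0.0139)²/(32·0.00242·3.25) = 0.2871 m/s.
Check: Re = ρVD/μ = 818·0.2871·0.0139/0.00242 = 1349 < 2300, so the laminar assumption holds.
Q = V·A = 0.2871·(π/4·0.0139²) = 4.357e-05 m³/s = 0.0436 L/s.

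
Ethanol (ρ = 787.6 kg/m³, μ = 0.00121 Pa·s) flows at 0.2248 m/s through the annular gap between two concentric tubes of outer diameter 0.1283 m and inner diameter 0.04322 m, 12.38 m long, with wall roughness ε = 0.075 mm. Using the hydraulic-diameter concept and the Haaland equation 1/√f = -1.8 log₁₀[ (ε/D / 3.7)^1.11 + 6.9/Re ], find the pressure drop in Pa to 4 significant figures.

ΔP ≈ 87.97 Pa

Hydraulic diameter D_h = 4A/P = D_o - D_i = 0.1283 - 0.04322 = 0.08508 m.
Re = ρVD_h/μ = 787.6·0.2248·0.08508/0.00121 = 1.245e+04.
ε/D_h = 7.5e-05/0.08508 = 0.000882; Haaland gives 1/√f = -1.8 log₁₀[9.52e-05+0.000554] = 5.737, so f = 0.03038.
ΔP = f(L/D_h)(ρV²/2) = 0.03038·12.38/0.08508·19.9 = 87.97 Pa.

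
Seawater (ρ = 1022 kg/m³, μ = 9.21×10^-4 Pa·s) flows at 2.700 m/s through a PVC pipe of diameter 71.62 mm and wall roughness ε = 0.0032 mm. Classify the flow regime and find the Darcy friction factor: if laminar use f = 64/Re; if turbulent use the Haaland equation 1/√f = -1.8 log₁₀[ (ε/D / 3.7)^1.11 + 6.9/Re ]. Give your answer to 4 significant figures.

Re = ρVD/μ = 1022·2.7·0.07162/0.000921 = 2.146e+05.
Re > 4000 → turbulent. ε/D = 3.2e-06/0.07162 = 4.47e-05; Haaland: 1/√f = -1.8 log₁₀[3.47e-06 + 3.22e-05] = 8.007, so f = 0.0156.

f ≈ 0.01560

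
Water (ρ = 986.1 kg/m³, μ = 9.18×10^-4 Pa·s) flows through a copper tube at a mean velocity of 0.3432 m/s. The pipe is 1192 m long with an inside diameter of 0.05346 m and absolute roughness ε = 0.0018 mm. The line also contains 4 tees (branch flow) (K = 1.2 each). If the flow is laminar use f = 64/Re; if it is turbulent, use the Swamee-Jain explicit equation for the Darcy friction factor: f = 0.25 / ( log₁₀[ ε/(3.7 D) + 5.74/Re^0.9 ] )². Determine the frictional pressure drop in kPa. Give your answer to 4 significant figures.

ΔP ≈ 33.94 kPa

Reynolds number Re = ρVD/μ = 986.1 · 0.3432 · 0.05346 / 0.000918 = 1.971e+04.
Re > 4000 → turbulent. Relative roughness ε/D = 1.8e-06/0.05346 = 3.37e-05. Swamee-Jain: f = 0.25/(log₁₀[3.37e-05/3.7 + 5.74/1.971e+04^0.9])² = 0.25/(log₁₀[9.1e-06 + 0.000783])² = 0.25/(-3.101)² = 0.02599.
Total minor-loss coefficient ΣK = 4·1.2 = 4.8.
ΔP = [f·L/D + ΣK]·(ρV²/2) = [0.02599·1192/0.05346 + 4.8]·(986.1·0.3432²/2) = [579.6 + 4.8]·58.07 = 3.394e+04 Pa.
ΔP = 3.394e+04 Pa = 33.94 kPa.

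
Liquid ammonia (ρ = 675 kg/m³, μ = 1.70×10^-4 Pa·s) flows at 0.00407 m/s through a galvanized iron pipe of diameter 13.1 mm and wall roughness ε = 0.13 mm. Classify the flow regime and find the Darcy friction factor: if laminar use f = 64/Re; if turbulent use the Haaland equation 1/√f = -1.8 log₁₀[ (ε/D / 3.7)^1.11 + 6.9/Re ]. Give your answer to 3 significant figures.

f ≈ 0.302

Re = ρVD/μ = 675·0.00407·0.0131/0.00017 = 211.7.
Re < 2300 → laminar, so f = 64/Re = 0.3023 (roughness is irrelevant in laminar flow).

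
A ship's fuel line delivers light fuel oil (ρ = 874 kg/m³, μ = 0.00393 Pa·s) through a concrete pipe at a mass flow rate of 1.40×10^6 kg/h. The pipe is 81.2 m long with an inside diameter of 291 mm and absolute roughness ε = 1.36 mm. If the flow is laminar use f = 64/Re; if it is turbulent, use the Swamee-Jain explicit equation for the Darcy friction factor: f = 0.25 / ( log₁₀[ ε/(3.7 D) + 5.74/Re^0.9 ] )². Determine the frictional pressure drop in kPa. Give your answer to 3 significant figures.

ṁ = 1.40×10^6 kg/h = 1.40×10^6/3600 = 388.9 kg/s.
A = πD²/4 = π(0.291)²/4 = 0.06651 m²; mean velocity V = ṁ/(ρA) = 388.9/(874 · 0.06651) = 6.69 m/s.
Reynolds number Re = ρVD/μ = 874 · 6.69 · 0.291 / 0.00393 = 4.33e+05.
Re > 4000 → turbulent. Relative roughness ε/D = 0.00136/0.291 = 0.00467. Swamee-Jain: f = 0.25/(log₁₀[0.00467/3.7 + 5.74/4.33e+05^0.9])² = 0.25/(log₁₀[0.00126 + 4.85e-05])² = 0.25/(-2.882)² = 0.0301.
Darcy-Weisbach: ΔP = f(L/D)(ρV²/2) = 0.0301·(81.2/0.291)·(874·6.69²/2) = 0.0301·279·1.956e+04 = 1.643e+05 Pa.
ΔP = 1.643e+05 Pa = 164 kPa.

ΔP ≈ 164 kPa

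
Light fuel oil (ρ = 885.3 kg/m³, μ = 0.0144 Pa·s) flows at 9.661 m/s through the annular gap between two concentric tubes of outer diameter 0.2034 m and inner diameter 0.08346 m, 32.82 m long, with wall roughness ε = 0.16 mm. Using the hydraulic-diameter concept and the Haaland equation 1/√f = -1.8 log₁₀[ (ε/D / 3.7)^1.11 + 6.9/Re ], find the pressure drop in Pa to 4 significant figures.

ΔP ≈ 268300 Pa

Hydraulic diameter D_h = 4A/P = D_o - D_i = 0.2034 - 0.08346 = 0.1199 m.
Re = ρVD_h/μ = 885.3·9.661·0.1199/0.0144 = 7.124e+04.
ε/D_h = 0.00016/0.1199 = 0.00133; Haaland gives 1/√f = -1.8 log₁₀[0.000151+9.69e-05] = 6.491, so f = 0.02373.
ΔP = f(L/D_h)(ρV²/2) = 0.02373·32.82/0.1199·4.131e+04 = 2.683e+05 Pa.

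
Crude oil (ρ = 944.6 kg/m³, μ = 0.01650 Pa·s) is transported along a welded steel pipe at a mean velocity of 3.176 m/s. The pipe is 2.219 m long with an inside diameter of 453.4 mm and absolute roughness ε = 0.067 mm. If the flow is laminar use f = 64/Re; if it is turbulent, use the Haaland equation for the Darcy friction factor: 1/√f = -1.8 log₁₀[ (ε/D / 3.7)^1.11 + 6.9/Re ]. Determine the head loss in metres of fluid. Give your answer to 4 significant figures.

h_f ≈ 0.04820 m

Reynolds number Re = ρVD/μ = 944.6 · 3.176 · 0.4534 / 0.0165 = 8.244e+04.
Re > 4000 → turbulent. Relative roughness ε/D = 6.7e-05/0.4534 = 0.000148. Haaland: 1/√f = -1.8 log₁₀[(0.000148/3.7)^1.11 + 6.9/8.244e+04] = -1.8 log₁₀[1.31e-05 + 8.37e-05] = 7.225, so f = 0.01915.
Darcy-Weisbach: ΔP = f(L/D)(ρV²/2) = 0.01915·(2.219/0.4534)·(944.6·3.176²/2) = 0.01915·4.894·4764 = 446.6 Pa.
Head loss h_f = ΔP/(ρg) = 446.6/(944.6·9.81) = 0.04820 m.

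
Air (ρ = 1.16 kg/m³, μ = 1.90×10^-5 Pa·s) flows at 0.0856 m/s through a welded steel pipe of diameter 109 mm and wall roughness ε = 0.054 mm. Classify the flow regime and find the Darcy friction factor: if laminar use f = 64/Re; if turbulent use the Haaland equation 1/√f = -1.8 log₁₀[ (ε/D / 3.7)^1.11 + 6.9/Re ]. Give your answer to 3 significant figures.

Re = ρVD/μ = 1.16·0.0856·0.109/1.9e-05 = 569.6.
Re < 2300 → laminar, so f = 64/Re = 0.1124 (roughness is irrelevant in laminar flow).

f ≈ 0.112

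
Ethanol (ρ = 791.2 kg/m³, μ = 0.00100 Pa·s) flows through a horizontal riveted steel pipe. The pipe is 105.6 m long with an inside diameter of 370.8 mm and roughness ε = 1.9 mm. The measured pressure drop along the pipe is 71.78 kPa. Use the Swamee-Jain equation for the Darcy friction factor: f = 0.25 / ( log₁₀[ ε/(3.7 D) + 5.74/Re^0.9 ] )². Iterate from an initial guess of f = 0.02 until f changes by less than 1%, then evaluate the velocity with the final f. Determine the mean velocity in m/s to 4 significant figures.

V ≈ 4.555 m/s

Rearranging Darcy-Weisbach: V = √(2·ΔP·D/(f·L·ρ)). With ε/D = 0.0019/0.3708 = 0.00512, iterate starting from f = 0.02:
  f = 0.02 → V = √(2·7.178e+04·0.3708/(0.02·105.6·791.2)) = 5.644 m/s; Re = ρVD/μ = 1.656e+06; f → 0.03069
  f = 0.03069 → V = 4.556 m/s; Re = 1.337e+06; f → 0.03071
Converged (Δf/f < 1%). With the final f = 0.03071: V = √(2·7.178e+04·0.3708/(0.03071·105.6·791.2)) = 4.555 m/s.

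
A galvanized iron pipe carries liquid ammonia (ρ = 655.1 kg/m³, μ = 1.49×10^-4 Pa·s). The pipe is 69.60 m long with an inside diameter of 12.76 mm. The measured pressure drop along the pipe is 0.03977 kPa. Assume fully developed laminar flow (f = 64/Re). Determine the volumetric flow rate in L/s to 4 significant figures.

Q ≈ 0.002495 L/s

For laminar flow, f = 64/Re with Re = ρVD/μ, so Darcy-Weisbach reduces to ΔP = 32μLV/D². Solving for V: V = ΔP·D²/(32μL) = 39.77·(0.01276)²/(32·0.000149·69.6) = 0.01951 m/s.
Check: Re = ρVD/μ = 655.1·0.01951·0.01276/0.000149 = 1095 < 2300, so the laminar assumption holds.
Q = V·A = 0.01951·(π/4·0.01276²) = 2.495e-06 m³/s = 0.002495 L/s.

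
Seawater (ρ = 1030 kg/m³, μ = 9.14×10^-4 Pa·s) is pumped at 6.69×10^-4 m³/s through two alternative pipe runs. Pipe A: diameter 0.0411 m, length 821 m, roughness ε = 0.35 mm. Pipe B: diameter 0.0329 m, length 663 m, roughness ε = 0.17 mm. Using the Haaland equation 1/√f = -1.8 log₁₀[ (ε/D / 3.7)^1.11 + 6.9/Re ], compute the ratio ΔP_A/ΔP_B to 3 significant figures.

ΔP_A/ΔP_B ≈ 0.469

Pipe A: V = Q/A = 0.000669/0.001327 = 0.5043 m/s; Re = 2.336e+04; ε/D = 0.00852; Haaland → f = 0.03851; ΔP_A = f(L/D)(ρV²/2) = 1.007e+05 Pa.
Pipe B: V = Q/A = 0.000669/0.0008501 = 0.7869 m/s; Re = 2.918e+04; ε/D = 0.00517; Haaland → f = 0.03342; ΔP_B = f(L/D)(ρV²/2) = 2.148e+05 Pa.
ΔP_A/ΔP_B = 1.007e+05/2.148e+05 = 0.469.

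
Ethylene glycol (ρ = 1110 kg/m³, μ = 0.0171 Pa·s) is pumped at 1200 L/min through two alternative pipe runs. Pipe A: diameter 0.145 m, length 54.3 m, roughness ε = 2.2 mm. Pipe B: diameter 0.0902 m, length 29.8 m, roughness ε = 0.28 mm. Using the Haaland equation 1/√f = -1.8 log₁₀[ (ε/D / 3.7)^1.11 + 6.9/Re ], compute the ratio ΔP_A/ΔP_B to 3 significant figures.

Pipe A: V = Q/A = 0.02/0.01651 = 1.211 m/s; Re = 1.14e+04; ε/D = 0.0152; Haaland → f = 0.04762; ΔP_A = f(L/D)(ρV²/2) = 1.452e+04 Pa.
Pipe B: V = Q/A = 0.02/0.00639 = 3.13 m/s; Re = 1.833e+04; ε/D = 0.0031; Haaland → f = 0.03174; ΔP_B = f(L/D)(ρV²/2) = 5.701e+04 Pa.
ΔP_A/ΔP_B = 1.452e+04/5.701e+04 = 0.255.

ΔP_A/ΔP_B ≈ 0.255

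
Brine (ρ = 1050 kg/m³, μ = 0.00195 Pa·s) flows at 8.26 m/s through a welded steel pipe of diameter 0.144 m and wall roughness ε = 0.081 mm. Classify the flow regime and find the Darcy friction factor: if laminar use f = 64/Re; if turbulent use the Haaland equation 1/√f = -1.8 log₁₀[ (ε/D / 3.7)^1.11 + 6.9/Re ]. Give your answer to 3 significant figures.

Re = ρVD/μ = 1050·8.26·0.144/0.00195 = 6.405e+05.
Re > 4000 → turbulent. ε/D = 8.1e-05/0.144 = 0.000563; Haaland: 1/√f = -1.8 log₁₀[5.78e-05 + 1.08e-05] = 7.495, so f = 0.0178.

f ≈ 0.0178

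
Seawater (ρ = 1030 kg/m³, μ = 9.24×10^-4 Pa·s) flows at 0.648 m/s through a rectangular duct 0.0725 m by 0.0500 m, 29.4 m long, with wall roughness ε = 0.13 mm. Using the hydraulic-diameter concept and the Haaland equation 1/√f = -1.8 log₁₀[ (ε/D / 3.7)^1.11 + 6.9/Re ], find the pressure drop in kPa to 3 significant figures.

ΔP ≈ 2.91 kPa

Hydraulic diameter D_h = 4A/P = 4·(0.0725·0.05)/(2·(0.0725+0.05)) = 0.0145/0.245 = 0.05918 m.
Re = ρVD_h/μ = 1030·0.648·0.05918/0.000924 = 4.275e+04.
ε/D_h = 0.00013/0.05918 = 0.0022; Haaland gives 1/√f = -1.8 log₁₀[0.000262+0.000161] = 6.071, so f = 0.02713.
ΔP = f(L/D_h)(ρV²/2) = 0.02713·29.4/0.05918·216.3 = 2914 Pa.
ΔP = 2.91 kPa.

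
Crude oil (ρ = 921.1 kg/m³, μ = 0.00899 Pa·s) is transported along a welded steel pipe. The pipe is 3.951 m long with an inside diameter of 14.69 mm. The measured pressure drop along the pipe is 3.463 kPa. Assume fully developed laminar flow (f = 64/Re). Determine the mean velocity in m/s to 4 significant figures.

V ≈ 0.6575 m/s

For laminar flow, f = 64/Re with Re = ρVD/μ, so Darcy-Weisbach reduces to ΔP = 32μLV/D². Solving for V: V = ΔP·D²/(32μL) = 3463·(0.01469)²/(32·0.00899·3.951) = 0.6575 m/s.
Check: Re = ρVD/μ = 921.1·0.6575·0.01469/0.00899 = 989.6 < 2300, so the laminar assumption holds.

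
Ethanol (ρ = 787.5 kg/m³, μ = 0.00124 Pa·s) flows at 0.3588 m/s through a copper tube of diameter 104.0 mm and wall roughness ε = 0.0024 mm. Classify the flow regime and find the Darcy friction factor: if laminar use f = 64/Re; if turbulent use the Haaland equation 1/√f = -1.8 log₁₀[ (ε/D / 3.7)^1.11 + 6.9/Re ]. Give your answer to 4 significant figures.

f ≈ 0.02472

Re = ρVD/μ = 787.5·0.3588·0.104/0.00124 = 2.37e+04.
Re > 4000 → turbulent. ε/D = 2.4e-06/0.104 = 2.31e-05; Haaland: 1/√f = -1.8 log₁₀[1.67e-06 + 0.000291] = 6.36, so f = 0.02472.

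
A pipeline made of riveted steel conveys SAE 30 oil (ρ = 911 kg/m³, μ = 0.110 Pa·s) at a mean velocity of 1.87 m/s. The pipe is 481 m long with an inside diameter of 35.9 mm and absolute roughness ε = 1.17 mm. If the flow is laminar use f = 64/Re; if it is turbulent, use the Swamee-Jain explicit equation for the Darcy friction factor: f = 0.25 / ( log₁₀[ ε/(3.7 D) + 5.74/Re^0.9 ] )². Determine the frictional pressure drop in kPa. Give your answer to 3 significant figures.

ΔP ≈ 2460 kPa

Reynolds number Re = ρVD/μ = 911 · 1.87 · 0.0359 / 0.11 = 556.
Re < 2300 → laminar flow, so f = 64/Re = 64/556 = 0.1151 (the turbulent correlation is not needed).
Darcy-Weisbach: ΔP = f(L/D)(ρV²/2) = 0.1151·(481/0.0359)·(911·1.87²/2) = 0.1151·1.34e+04·1593 = 2.457e+06 Pa.
ΔP = 2.457e+06 Pa = 2460 kPa.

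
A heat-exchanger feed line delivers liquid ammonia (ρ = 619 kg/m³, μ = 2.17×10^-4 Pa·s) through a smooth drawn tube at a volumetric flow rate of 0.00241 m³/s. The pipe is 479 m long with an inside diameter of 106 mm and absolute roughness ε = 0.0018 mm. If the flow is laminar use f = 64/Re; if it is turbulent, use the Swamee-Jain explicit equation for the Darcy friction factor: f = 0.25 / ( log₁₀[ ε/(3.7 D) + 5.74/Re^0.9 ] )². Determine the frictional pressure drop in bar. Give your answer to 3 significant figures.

Cross-sectional area A = πD²/4 = π(0.106)²/4 = 0.008825 m²; mean velocity V = Q/A = 0.00241/0.008825 = 0.2731 m/s.
Reynolds number Re = ρVD/μ = 619 · 0.2731 · 0.106 / 0.000217 = 8.258e+04.
Re > 4000 → turbulent. Relative roughness ε/D = 1.8e-06/0.106 = 1.7e-05. Swamee-Jain: f = 0.25/(log₁₀[1.7e-05/3.7 + 5.74/8.258e+04^0.9])² = 0.25/(log₁₀[4.59e-06 + 0.000216])² = 0.25/(-3.657)² = 0.01869.
Darcy-Weisbach: ΔP = f(L/D)(ρV²/2) = 0.01869·(479/0.106)·(619·0.2731²/2) = 0.01869·4519·23.08 = 1950 Pa.
ΔP = 1950 Pa = 0.0195 bar.

ΔP ≈ 0.0195 bar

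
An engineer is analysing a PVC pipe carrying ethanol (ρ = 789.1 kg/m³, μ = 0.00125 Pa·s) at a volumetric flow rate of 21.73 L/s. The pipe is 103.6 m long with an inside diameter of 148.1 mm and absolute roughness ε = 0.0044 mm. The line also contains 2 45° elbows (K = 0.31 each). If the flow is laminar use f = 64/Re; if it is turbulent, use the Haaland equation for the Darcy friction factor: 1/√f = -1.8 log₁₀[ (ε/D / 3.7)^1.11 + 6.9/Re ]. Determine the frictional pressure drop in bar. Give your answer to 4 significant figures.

ΔP ≈ 0.08012 bar

Q = 21.73 L/s = 21.73/1000 = 0.02173 m³/s.
Cross-sectional area A = πD²/4 = π(0.1481)²/4 = 0.01723 m²; mean velocity V = Q/A = 0.02173/0.01723 = 1.261 m/s.
Reynolds number Re = ρVD/μ = 789.1 · 1.261 · 0.1481 / 0.00125 = 1.179e+05.
Re > 4000 → turbulent. Relative roughness ε/D = 4.4e-06/0.1481 = 2.97e-05. Haaland: 1/√f = -1.8 log₁₀[(2.97e-05/3.7)^1.11 + 6.9/1.179e+05] = -1.8 log₁₀[2.21e-06 + 5.85e-05] = 7.59, so f = 0.01736.
Total minor-loss coefficient ΣK = 2·0.31 = 0.62.
ΔP = [f·L/D + ΣK]·(ρV²/2) = [0.01736·103.6/0.1481 + 0.62]·(789.1·1.261²/2) = [12.14 + 0.62]·627.8 = 8012 Pa.
ΔP = 8012 Pa = 0.08012 bar.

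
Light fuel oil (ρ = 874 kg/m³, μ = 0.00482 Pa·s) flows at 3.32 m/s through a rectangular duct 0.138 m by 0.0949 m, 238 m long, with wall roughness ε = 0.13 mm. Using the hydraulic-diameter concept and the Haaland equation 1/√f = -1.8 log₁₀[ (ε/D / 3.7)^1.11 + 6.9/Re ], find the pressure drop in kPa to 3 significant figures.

ΔP ≈ 238 kPa

Hydraulic diameter D_h = 4A/P = 4·(0.138·0.0949)/(2·(0.138+0.0949)) = 0.05238/0.4658 = 0.1125 m.
Re = ρVD_h/μ = 874·3.32·0.1125/0.00482 = 6.77e+04.
ε/D_h = 0.00013/0.1125 = 0.00116; Haaland gives 1/√f = -1.8 log₁₀[0.000129+0.000102] = 6.547, so f = 0.02333.
ΔP = f(L/D_h)(ρV²/2) = 0.02333·238/0.1125·4817 = 2.378e+05 Pa.
ΔP = 238 kPa.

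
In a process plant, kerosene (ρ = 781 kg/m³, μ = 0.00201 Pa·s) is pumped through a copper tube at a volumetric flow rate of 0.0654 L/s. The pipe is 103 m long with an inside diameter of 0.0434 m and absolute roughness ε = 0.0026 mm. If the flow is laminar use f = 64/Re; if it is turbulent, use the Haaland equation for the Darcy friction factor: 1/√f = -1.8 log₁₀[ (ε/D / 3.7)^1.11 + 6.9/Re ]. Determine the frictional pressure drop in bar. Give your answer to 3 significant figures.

ΔP ≈ 0.00155 bar

Q = 0.0654 L/s = 0.0654/1000 = 6.54e-05 m³/s.
Cross-sectional area A = πD²/4 = π(0.0434)²/4 = 0.001479 m²; mean velocity V = Q/A = 6.54e-05/0.001479 = 0.04421 m/s.
Reynolds number Re = ρVD/μ = 781 · 0.04421 · 0.0434 / 0.00201 = 745.5.
Re < 2300 → laminar flow, so f = 64/Re = 64/745.5 = 0.08585 (the turbulent correlation is not needed).
Darcy-Weisbach: ΔP = f(L/D)(ρV²/2) = 0.08585·(103/0.0434)·(781·0.04421²/2) = 0.08585·2373·0.7632 = 155.5 Pa.
ΔP = 155.5 Pa = 0.00155 bar.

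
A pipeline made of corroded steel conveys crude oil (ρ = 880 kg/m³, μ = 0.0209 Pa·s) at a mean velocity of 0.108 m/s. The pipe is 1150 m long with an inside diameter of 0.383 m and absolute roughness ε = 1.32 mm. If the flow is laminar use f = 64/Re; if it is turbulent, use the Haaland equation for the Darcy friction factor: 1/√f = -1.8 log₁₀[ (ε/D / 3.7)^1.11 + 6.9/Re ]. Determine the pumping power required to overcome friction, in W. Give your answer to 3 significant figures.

P ≈ 7.05 W

Reynolds number Re = ρVD/μ = 880 · 0.108 · 0.383 / 0.0209 = 1742.
Re < 2300 → laminar flow, so f = 64/Re = 64/1742 = 0.03675 (the turbulent correlation is not needed).
Darcy-Weisbach: ΔP = f(L/D)(ρV²/2) = 0.03675·(1150/0.383)·(880·0.108²/2) = 0.03675·3003·5.132 = 566.3 Pa.
Q = V·A = 0.108·0.1152 = 0.01244 m³/s.
Pumping power P = QΔP = 0.01244·566.3 = 7.046 W = 7.05 W.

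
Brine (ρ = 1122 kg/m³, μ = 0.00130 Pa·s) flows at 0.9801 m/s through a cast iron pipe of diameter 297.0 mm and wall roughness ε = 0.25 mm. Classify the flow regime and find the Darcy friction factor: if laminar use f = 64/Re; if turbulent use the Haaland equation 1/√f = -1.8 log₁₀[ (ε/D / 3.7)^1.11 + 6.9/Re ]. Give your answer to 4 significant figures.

f ≈ 0.02000

Re = ρVD/μ = 1122·0.9801·0.297/0.0013 = 2.512e+05.
Re > 4000 → turbulent. ε/D = 0.00025/0.297 = 0.000842; Haaland: 1/√f = -1.8 log₁₀[9.04e-05 + 2.75e-05] = 7.071, so f = 0.02.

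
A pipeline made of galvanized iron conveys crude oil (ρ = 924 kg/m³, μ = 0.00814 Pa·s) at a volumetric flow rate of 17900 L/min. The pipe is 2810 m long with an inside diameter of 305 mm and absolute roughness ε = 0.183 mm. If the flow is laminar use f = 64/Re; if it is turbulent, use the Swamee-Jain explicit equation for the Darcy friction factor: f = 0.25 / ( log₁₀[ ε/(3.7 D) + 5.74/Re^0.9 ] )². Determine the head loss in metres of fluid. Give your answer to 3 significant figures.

h_f ≈ 157 m

Q = 17900 L/min = 17900/60000 = 0.2983 m³/s.
Cross-sectional area A = πD²/4 = π(0.305)²/4 = 0.07306 m²; mean velocity V = Q/A = 0.2983/0.07306 = 4.083 m/s.
Reynolds number Re = ρVD/μ = 924 · 4.083 · 0.305 / 0.00814 = 1.414e+05.
Re > 4000 → turbulent. Relative roughness ε/D = 0.000183/0.305 = 0.0006. Swamee-Jain: f = 0.25/(log₁₀[0.0006/3.7 + 5.74/1.414e+05^0.9])² = 0.25/(log₁₀[0.000162 + 0.000133])² = 0.25/(-3.53)² = 0.02006.
Darcy-Weisbach: ΔP = f(L/D)(ρV²/2) = 0.02006·(2810/0.305)·(924·4.083²/2) = 0.02006·9213·7703 = 1.424e+06 Pa.
Head loss h_f = ΔP/(ρg) = 1.424e+06/(924·9.81) = 157 m.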